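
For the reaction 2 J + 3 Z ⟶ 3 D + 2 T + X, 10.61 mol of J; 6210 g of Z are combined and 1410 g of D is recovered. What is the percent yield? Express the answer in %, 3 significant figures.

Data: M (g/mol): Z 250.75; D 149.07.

59.4 %

n(J) = 10.61 mol
n(Z) = 6210 / 250.75 = 24.77 mol
n/ν for J = 10.61/2 = 5.305
n/ν for Z = 24.77/3 = 8.257
Smallest n/ν is J → limiting reagent.
theoretical n(D) = (3/2) × 10.61 = 15.92 mol → 2373 g
% yield = 1410 / 2373 × 100 = 59.42 %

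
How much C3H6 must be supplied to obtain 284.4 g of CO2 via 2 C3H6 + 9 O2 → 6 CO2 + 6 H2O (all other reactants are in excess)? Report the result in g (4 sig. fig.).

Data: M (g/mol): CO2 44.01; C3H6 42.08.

90.64 g

n(CO2) = 284.4 / 44.01 = 6.462 mol
n(C3H6) = (2/6) × 6.462 = 2.154 mol
mass = 2.154 × 42.08 = 90.64 g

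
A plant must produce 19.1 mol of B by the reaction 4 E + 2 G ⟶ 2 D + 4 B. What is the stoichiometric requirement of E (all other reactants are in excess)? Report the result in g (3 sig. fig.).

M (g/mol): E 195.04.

n(B) = 19.10 mol
n(E) = (4/4) × 19.10 = 19.10 mol
mass = 19.10 × 195.04 = 3725 g

3730 g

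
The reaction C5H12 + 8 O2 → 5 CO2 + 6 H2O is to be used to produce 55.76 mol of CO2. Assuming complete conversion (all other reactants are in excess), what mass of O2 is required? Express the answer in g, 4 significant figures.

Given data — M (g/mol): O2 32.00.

2855 g

n(CO2) = 55.76 mol
n(O2) = (8/5) × 55.76 = 89.22 mol
mass = 89.22 × 32.00 = 2855 g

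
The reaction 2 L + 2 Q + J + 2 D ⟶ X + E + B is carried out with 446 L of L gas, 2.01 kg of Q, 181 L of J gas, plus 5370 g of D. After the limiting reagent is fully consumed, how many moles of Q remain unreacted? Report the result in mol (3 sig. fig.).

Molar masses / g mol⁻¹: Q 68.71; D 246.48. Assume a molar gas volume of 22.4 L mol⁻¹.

13.1 mol

n(L) = 446.0 / 22.4 = 19.91 mol
n(Q) = 2.010×1000 / 68.71 = 29.25 mol
n(J) = 181.0 / 22.4 = 8.080 mol
n(D) = 5370 / 246.48 = 21.79 mol
n/ν → L: 9.955, Q: 14.63, J: 8.080, D: 10.90; J is limiting.
Q consumed = (2/1) × 8.080 = 16.16 mol
Q remaining = 29.25 − 16.16 = 13.09 mol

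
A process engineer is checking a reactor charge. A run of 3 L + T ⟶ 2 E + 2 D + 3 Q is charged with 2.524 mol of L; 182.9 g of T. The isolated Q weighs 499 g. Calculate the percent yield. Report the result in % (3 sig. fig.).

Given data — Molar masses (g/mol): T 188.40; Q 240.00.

82.4 %

n(L) = 2.524 mol
n(T) = 182.9 / 188.40 = 0.9708 mol
n/ν → L: 0.8413, T: 0.9708; L is limiting.
theoretical n(Q) = (3/3) × 2.524 = 2.524 mol → 605.8 g
% yield = 499 / 605.8 × 100 = 82.37 %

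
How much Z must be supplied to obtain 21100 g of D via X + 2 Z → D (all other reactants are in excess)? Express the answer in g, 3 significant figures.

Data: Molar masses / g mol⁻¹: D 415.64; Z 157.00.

n(D) = 21100 / 415.64 = 50.77 mol
n(Z) = (2/1) × 50.77 = 101.5 mol
mass = 101.5 × 157.00 = 15940 g

15900 g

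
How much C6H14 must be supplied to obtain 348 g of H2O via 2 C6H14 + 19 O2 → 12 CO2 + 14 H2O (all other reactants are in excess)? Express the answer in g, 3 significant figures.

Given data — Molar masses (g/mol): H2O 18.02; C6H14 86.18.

238 g

n(H2O) = 348 / 18.02 = 19.31 mol
n(C6H14) = (2/14) × 19.31 = 2.759 mol
mass = 2.759 × 86.18 = 237.8 g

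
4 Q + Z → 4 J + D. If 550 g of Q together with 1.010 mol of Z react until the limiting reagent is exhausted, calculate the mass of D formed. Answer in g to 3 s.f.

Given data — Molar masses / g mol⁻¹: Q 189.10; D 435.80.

317 g

n(Q) = 550.0 / 189.10 = 2.909 mol
n(Z) = 1.010 mol
n/ν → Q: 0.7273, Z: 1.010; Q is limiting.
n(D) = (1/4) × 2.909 = 0.7273 mol
mass = 0.7273 × 435.80 = 317.0 g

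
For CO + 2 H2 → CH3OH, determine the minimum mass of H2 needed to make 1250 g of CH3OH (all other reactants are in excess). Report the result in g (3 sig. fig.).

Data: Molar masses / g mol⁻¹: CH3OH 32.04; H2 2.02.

n(CH3OH) = 1250 / 32.04 = 39.01 mol
n(H2) = (2/1) × 39.01 = 78.02 mol
mass = 78.02 × 2.02 = 157.6 g

158 g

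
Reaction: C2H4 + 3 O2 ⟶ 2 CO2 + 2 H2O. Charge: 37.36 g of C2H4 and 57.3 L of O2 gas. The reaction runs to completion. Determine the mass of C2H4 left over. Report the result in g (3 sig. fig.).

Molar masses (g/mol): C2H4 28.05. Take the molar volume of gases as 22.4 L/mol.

n(C2H4) = 37.36 / 28.05 = 1.332 mol
n(O2) = 57.30 / 22.4 = 2.558 mol
n/ν for C2H4 = 1.332/1 = 1.332
n/ν for O2 = 2.558/3 = 0.8527
Smallest n/ν is O2 → limiting reagent.
C2H4 consumed = (1/3) × 2.558 = 0.8527 mol
C2H4 remaining = 1.332 − 0.8527 = 0.4793 mol
mass = 0.4793 × 28.05 = 13.44 g

13.4 g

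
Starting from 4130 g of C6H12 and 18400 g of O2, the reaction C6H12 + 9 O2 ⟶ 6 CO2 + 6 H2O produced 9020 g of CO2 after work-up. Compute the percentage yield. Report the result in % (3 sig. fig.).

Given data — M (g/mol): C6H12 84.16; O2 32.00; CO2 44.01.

n(C6H12) = 4130 / 84.16 = 49.07 mol
n(O2) = 18400 / 32.00 = 575.0 mol
n/ν for C6H12 = 49.07/1 = 49.07
n/ν for O2 = 575.0/9 = 63.89
Smallest n/ν is C6H12 → limiting reagent.
theoretical n(CO2) = (6/1) × 49.07 = 294.4 mol → 12960 g
% yield = 9020 / 12960 × 100 = 69.60 %

69.6 %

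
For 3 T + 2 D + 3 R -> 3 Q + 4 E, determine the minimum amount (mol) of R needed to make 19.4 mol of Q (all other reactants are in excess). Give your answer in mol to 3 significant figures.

n(Q) = 19.40 mol
n(R) = (3/3) × 19.40 = 19.40 mol

19.4 mol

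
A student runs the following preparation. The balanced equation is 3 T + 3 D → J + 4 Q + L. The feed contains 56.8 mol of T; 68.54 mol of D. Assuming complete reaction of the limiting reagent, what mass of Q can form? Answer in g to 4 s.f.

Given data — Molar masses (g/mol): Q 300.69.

22770 g

n(T) = 56.80 mol
n(D) = 68.54 mol
n/ν for T = 56.80/3 = 18.93
n/ν for D = 68.54/3 = 22.85
Smallest n/ν is T → limiting reagent.
n(Q) = (4/3) × 56.80 = 75.73 mol
mass = 75.73 × 300.69 = 22770 g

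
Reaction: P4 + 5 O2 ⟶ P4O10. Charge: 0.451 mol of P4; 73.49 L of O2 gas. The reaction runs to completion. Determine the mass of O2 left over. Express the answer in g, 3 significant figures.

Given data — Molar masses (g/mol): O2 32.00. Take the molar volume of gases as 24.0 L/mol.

n(P4) = 0.4510 mol
n(O2) = 73.49 / 24.0 = 3.062 mol
n/ν → P4: 0.4510, O2: 0.6124; P4 is limiting.
O2 consumed = (5/1) × 0.4510 = 2.255 mol
O2 remaining = 3.062 − 2.255 = 0.8070 mol
mass = 0.8070 × 32.00 = 25.82 g

25.8 g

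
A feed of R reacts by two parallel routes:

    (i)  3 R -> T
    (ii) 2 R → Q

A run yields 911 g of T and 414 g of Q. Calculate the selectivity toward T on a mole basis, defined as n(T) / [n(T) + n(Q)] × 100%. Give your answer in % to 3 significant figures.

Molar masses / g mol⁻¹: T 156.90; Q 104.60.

n(T) = 911 / 156.90 = 5.806 mol
n(Q) = 414 / 104.60 = 3.958 mol
selectivity = 5.806/(5.806+3.958) × 100 = 59.46 %

59.5 %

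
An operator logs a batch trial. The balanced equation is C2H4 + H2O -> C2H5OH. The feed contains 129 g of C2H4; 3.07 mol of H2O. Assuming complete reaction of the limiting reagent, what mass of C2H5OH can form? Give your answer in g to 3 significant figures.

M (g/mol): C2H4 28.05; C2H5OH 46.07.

141 g

n(C2H4) = 129.0 / 28.05 = 4.599 mol
n(H2O) = 3.070 mol
n/ν for C2H4 = 4.599/1 = 4.599
n/ν for H2O = 3.070/1 = 3.070
Smallest n/ν is H2O → limiting reagent.
n(C2H5OH) = (1/1) × 3.070 = 3.070 mol
mass = 3.070 × 46.07 = 141.4 g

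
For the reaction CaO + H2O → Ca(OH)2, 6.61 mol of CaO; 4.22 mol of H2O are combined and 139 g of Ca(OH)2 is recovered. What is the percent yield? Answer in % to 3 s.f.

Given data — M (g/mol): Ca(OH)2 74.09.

n(CaO) = 6.610 mol
n(H2O) = 4.220 mol
n/ν for CaO = 6.610/1 = 6.610
n/ν for H2O = 4.220/1 = 4.220
Smallest n/ν is H2O → limiting reagent.
theoretical n(Ca(OH)2) = (1/1) × 4.220 = 4.220 mol → 312.7 g
% yield = 139 / 312.7 × 100 = 44.45 %

44.5 %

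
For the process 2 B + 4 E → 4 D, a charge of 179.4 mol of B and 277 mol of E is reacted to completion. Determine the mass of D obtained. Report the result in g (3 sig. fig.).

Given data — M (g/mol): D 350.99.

n(B) = 179.4 mol
n(E) = 277.0 mol
n/ν → B: 89.70, E: 69.25; E is limiting.
n(D) = (4/4) × 277.0 = 277.0 mol
mass = 277.0 × 350.99 = 97220 g

97200 g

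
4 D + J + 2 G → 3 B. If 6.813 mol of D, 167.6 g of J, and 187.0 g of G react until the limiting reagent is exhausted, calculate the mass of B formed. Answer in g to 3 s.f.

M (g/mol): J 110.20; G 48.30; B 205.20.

936 g

n(D) = 6.813 mol
n(J) = 167.6 / 110.20 = 1.521 mol
n(G) = 187.0 / 48.30 = 3.872 mol
n/ν → D: 1.703, J: 1.521, G: 1.936; J is limiting.
n(B) = (3/1) × 1.521 = 4.563 mol
mass = 4.563 × 205.20 = 936.3 g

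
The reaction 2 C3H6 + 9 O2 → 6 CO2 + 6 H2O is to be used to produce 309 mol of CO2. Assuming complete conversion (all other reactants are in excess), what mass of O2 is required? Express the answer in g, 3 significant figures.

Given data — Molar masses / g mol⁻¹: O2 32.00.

n(CO2) = 309.0 mol
n(O2) = (9/6) × 309.0 = 463.5 mol
mass = 463.5 × 32.00 = 14830 g

14800 g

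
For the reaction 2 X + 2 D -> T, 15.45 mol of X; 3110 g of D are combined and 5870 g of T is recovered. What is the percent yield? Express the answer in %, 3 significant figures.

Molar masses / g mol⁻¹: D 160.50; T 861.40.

88.2 %

n(X) = 15.45 mol
n(D) = 3110 / 160.50 = 19.38 mol
n/ν for X = 15.45/2 = 7.725
n/ν for D = 19.38/2 = 9.690
Smallest n/ν is X → limiting reagent.
theoretical n(T) = (1/2) × 15.45 = 7.725 mol → 6654 g
% yield = 5870 / 6654 × 100 = 88.22 %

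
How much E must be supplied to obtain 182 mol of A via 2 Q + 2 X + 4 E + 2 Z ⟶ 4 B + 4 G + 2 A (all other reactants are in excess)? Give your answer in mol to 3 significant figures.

n(A) = 182.0 mol
n(E) = (4/2) × 182.0 = 364.0 mol

364 mol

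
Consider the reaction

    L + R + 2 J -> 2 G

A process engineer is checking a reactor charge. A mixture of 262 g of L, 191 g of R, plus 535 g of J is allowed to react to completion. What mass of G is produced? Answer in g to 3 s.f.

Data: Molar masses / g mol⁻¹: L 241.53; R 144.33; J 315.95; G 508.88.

n(L) = 262.0 / 241.53 = 1.085 mol
n(R) = 191.0 / 144.33 = 1.323 mol
n(J) = 535.0 / 315.95 = 1.693 mol
n/ν for L = 1.085/1 = 1.085
n/ν for R = 1.323/1 = 1.323
n/ν for J = 1.693/2 = 0.8465
Smallest n/ν is J → limiting reagent.
n(G) = (2/2) × 1.693 = 1.693 mol
mass = 1.693 × 508.88 = 861.5 g

862 g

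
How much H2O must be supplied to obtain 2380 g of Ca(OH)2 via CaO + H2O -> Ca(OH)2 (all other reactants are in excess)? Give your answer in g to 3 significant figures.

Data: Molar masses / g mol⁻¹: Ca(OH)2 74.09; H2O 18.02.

n(Ca(OH)2) = 2380 / 74.09 = 32.12 mol
n(H2O) = (1/1) × 32.12 = 32.12 mol
mass = 32.12 × 18.02 = 578.8 g

579 g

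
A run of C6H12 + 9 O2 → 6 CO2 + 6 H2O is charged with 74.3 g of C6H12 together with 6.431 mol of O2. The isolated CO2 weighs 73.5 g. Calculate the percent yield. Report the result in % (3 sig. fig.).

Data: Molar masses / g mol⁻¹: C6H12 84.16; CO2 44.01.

n(C6H12) = 74.30 / 84.16 = 0.8828 mol
n(O2) = 6.431 mol
n/ν for C6H12 = 0.8828/1 = 0.8828
n/ν for O2 = 6.431/9 = 0.7146
Smallest n/ν is O2 → limiting reagent.
theoretical n(CO2) = (6/9) × 6.431 = 4.287 mol → 188.7 g
% yield = 73.5 / 188.7 × 100 = 38.95 %

39.0 %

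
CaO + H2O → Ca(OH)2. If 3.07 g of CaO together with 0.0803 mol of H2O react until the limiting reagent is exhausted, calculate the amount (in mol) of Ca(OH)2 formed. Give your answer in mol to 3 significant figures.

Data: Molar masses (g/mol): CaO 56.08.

n(CaO) = 3.070 / 56.08 = 0.05474 mol
n(H2O) = 0.08030 mol
n/ν for CaO = 0.05474/1 = 0.05474
n/ν for H2O = 0.08030/1 = 0.08030
Smallest n/ν is CaO → limiting reagent.
n(Ca(OH)2) = (1/1) × 0.05474 = 0.05474 mol

0.0547 mol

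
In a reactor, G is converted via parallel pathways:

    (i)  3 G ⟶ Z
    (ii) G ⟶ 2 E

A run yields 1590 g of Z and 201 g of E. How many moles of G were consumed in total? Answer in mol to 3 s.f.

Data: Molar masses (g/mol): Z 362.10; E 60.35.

14.8 mol

n(Z) = 1590 / 362.10 = 4.391 mol
n(E) = 201 / 60.35 = 3.331 mol
n(G) via (i) = (3/1)×4.391 = 13.17 mol
n(G) via (ii) = (1/2)×3.331 = 1.666 mol
total n(G) = 13.17 + 1.666 = 14.84 mol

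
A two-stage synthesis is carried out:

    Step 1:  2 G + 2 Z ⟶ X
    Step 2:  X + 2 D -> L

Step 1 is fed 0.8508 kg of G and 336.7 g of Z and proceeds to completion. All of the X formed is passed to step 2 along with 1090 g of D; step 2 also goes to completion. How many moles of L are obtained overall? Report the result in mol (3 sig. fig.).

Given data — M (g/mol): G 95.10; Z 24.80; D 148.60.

3.67 mol

Step 1:
n(G) = 0.8508×1000 / 95.10 = 8.946 mol
n(Z) = 336.7 / 24.80 = 13.58 mol
n/ν → G: 4.473, Z: 6.790; G is limiting.
n(X) produced = (1/2) × 8.946 = 4.473 mol
Step 2:
n(X) available = 4.473 mol
n(D) = 1090 / 148.60 = 7.335 mol
n/ν → X: 4.473, D: 3.668; D is limiting.
n(L) = (1/2) × 7.335 = 3.668 mol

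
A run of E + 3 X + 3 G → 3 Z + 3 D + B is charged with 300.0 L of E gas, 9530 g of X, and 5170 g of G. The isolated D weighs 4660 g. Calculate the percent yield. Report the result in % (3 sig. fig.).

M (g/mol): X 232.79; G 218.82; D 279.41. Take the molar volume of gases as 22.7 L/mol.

n(E) = 300.0 / 22.7 = 13.22 mol
n(X) = 9530 / 232.79 = 40.94 mol
n(G) = 5170 / 218.82 = 23.63 mol
n/ν for E = 13.22/1 = 13.22
n/ν for X = 40.94/3 = 13.65
n/ν for G = 23.63/3 = 7.877
Smallest n/ν is G → limiting reagent.
theoretical n(D) = (3/3) × 23.63 = 23.63 mol → 6602 g
% yield = 4660 / 6602 × 100 = 70.58 %

70.6 %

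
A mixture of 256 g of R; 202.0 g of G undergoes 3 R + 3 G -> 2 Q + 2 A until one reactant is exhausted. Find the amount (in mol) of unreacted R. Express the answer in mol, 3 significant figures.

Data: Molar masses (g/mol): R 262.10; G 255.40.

0.186 mol

n(R) = 256.0 / 262.10 = 0.9767 mol
n(G) = 202.0 / 255.40 = 0.7909 mol
n/ν for R = 0.9767/3 = 0.3256
n/ν for G = 0.7909/3 = 0.2636
Smallest n/ν is G → limiting reagent.
R consumed = (3/3) × 0.7909 = 0.7909 mol
R remaining = 0.9767 − 0.7909 = 0.1858 mol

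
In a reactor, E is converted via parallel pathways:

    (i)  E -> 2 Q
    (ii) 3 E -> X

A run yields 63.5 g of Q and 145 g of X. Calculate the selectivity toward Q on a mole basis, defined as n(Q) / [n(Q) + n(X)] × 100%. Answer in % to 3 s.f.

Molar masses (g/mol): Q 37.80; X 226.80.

72.4 %

n(Q) = 63.5 / 37.80 = 1.680 mol
n(X) = 145 / 226.80 = 0.6393 mol
selectivity = 1.680/(1.680+0.6393) × 100 = 72.44 %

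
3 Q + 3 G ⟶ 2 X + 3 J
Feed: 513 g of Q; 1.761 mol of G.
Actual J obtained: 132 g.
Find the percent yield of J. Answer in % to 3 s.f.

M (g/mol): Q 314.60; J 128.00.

63.2 %

n(Q) = 513.0 / 314.60 = 1.631 mol
n(G) = 1.761 mol
n/ν for Q = 1.631/3 = 0.5437
n/ν for G = 1.761/3 = 0.5870
Smallest n/ν is Q → limiting reagent.
theoretical n(J) = (3/3) × 1.631 = 1.631 mol → 208.8 g
% yield = 132 / 208.8 × 100 = 63.22 %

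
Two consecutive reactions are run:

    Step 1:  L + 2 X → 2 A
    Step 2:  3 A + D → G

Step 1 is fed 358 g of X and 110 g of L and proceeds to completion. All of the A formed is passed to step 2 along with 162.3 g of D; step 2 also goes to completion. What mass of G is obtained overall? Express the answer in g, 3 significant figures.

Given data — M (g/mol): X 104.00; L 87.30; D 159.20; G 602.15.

Step 1:
n(X) = 358.0 / 104.00 = 3.442 mol
n(L) = 110.0 / 87.30 = 1.260 mol
n/ν → X: 1.721, L: 1.260; L is limiting.
n(A) produced = (2/1) × 1.260 = 2.520 mol
Step 2:
n(A) available = 2.520 mol
n(D) = 162.3 / 159.20 = 1.019 mol
n/ν → A: 0.8400, D: 1.019; A is limiting.
n(G) = (1/3) × 2.520 = 0.8400 mol
mass = 0.8400 × 602.15 = 505.8 g

506 g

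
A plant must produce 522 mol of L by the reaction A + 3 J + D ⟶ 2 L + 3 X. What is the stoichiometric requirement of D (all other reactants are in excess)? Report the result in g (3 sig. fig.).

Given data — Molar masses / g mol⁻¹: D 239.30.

62500 g

n(L) = 522.0 mol
n(D) = (1/2) × 522.0 = 261.0 mol
mass = 261.0 × 239.30 = 62460 g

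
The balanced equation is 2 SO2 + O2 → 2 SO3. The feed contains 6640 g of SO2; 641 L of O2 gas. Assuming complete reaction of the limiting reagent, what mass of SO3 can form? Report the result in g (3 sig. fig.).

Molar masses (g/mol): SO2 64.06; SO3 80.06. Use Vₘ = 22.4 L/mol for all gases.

n(SO2) = 6640 / 64.06 = 103.7 mol
n(O2) = 641.0 / 22.4 = 28.62 mol
n/ν for SO2 = 103.7/2 = 51.85
n/ν for O2 = 28.62/1 = 28.62
Smallest n/ν is O2 → limiting reagent.
n(SO3) = (2/1) × 28.62 = 57.24 mol
mass = 57.24 × 80.06 = 4583 g

4580 g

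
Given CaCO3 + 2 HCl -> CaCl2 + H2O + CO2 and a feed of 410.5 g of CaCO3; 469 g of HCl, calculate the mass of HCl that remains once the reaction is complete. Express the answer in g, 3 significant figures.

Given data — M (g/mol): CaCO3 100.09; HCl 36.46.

n(CaCO3) = 410.5 / 100.09 = 4.101 mol
n(HCl) = 469.0 / 36.46 = 12.86 mol
n/ν → CaCO3: 4.101, HCl: 6.430; CaCO3 is limiting.
HCl consumed = (2/1) × 4.101 = 8.202 mol
HCl remaining = 12.86 − 8.202 = 4.658 mol
mass = 4.658 × 36.46 = 169.8 g

170 g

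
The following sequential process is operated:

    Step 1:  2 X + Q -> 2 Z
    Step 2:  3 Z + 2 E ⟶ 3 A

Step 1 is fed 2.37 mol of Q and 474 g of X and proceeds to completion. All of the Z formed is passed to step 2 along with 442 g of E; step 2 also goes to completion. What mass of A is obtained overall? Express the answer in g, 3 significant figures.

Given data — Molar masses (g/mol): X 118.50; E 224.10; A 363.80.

1080 g

Step 1:
n(Q) = 2.370 mol
n(X) = 474.0 / 118.50 = 4.000 mol
n/ν → Q: 2.370, X: 2.000; X is limiting.
n(Z) produced = (2/2) × 4.000 = 4.000 mol
Step 2:
n(Z) available = 4.000 mol
n(E) = 442.0 / 224.10 = 1.972 mol
n/ν → Z: 1.333, E: 0.9860; E is limiting.
n(A) = (3/2) × 1.972 = 2.958 mol
mass = 2.958 × 363.80 = 1076 g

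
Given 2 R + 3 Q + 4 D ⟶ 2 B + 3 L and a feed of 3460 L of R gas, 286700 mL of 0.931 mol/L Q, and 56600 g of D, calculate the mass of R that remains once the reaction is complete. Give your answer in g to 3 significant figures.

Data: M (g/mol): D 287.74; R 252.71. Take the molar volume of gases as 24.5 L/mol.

n(R) = 3460 / 24.5 = 141.2 mol
n(Q) = 0.931 × 286700/1000 = 266.9 mol
n(D) = 56600 / 287.74 = 196.7 mol
n/ν for R = 141.2/2 = 70.60
n/ν for Q = 266.9/3 = 88.97
n/ν for D = 196.7/4 = 49.18
Smallest n/ν is D → limiting reagent.
R consumed = (2/4) × 196.7 = 98.35 mol
R remaining = 141.2 − 98.35 = 42.85 mol
mass = 42.85 × 252.71 = 10830 g

10800 g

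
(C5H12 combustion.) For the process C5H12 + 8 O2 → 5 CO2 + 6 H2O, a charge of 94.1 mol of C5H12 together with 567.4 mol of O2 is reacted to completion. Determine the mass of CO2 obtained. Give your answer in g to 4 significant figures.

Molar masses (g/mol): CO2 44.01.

15610 g

n(C5H12) = 94.10 mol
n(O2) = 567.4 mol
n/ν → C5H12: 94.10, O2: 70.93; O2 is limiting.
n(CO2) = (5/8) × 567.4 = 354.6 mol
mass = 354.6 × 44.01 = 15610 g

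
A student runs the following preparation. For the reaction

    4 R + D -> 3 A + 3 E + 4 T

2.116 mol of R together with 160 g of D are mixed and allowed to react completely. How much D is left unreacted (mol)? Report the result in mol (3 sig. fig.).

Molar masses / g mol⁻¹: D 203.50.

n(R) = 2.116 mol
n(D) = 160.0 / 203.50 = 0.7862 mol
n/ν for R = 2.116/4 = 0.5290
n/ν for D = 0.7862/1 = 0.7862
Smallest n/ν is R → limiting reagent.
D consumed = (1/4) × 2.116 = 0.5290 mol
D remaining = 0.7862 − 0.5290 = 0.2572 mol

0.257 mol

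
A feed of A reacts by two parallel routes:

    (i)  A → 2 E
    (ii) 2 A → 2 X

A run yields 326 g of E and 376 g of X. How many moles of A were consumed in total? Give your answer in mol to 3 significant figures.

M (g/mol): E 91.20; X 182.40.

n(E) = 326 / 91.20 = 3.575 mol
n(X) = 376 / 182.40 = 2.061 mol
n(A) via (i) = (1/2)×3.575 = 1.788 mol
n(A) via (ii) = (2/2)×2.061 = 2.061 mol
total n(A) = 1.788 + 2.061 = 3.849 mol

3.85 mol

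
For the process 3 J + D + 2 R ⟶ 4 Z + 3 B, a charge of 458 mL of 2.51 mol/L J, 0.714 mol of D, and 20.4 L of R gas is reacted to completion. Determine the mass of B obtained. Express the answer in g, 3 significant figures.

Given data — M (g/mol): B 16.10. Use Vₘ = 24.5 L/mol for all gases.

18.5 g

n(J) = 2.51 × 458.0/1000 = 1.150 mol
n(D) = 0.7140 mol
n(R) = 20.40 / 24.5 = 0.8327 mol
n/ν → J: 0.3833, D: 0.7140, R: 0.4164; J is limiting.
n(B) = (3/3) × 1.150 = 1.150 mol
mass = 1.150 × 16.10 = 18.52 g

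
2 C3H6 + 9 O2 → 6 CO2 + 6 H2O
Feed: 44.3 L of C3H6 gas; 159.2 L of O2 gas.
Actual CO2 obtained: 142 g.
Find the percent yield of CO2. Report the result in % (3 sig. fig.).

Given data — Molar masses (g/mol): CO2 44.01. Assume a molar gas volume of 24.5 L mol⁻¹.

n(C3H6) = 44.30 / 24.5 = 1.808 mol
n(O2) = 159.2 / 24.5 = 6.498 mol
n/ν → C3H6: 0.9040, O2: 0.7220; O2 is limiting.
theoretical n(CO2) = (6/9) × 6.498 = 4.332 mol → 190.7 g
% yield = 142 / 190.7 × 100 = 74.46 %

74.5 %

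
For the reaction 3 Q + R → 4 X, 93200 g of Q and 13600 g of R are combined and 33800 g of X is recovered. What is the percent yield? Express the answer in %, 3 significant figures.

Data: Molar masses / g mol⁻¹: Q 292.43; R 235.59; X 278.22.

52.6 %

n(Q) = 93200 / 292.43 = 318.7 mol
n(R) = 13600 / 235.59 = 57.73 mol
n/ν → Q: 106.2, R: 57.73; R is limiting.
theoretical n(X) = (4/1) × 57.73 = 230.9 mol → 64240 g
% yield = 33800 / 64240 × 100 = 52.62 %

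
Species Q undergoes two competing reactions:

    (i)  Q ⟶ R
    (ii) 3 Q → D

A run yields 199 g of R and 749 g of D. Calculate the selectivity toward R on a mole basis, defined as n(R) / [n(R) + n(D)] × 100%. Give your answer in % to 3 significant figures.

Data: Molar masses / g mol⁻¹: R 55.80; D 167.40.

44.4 %

n(R) = 199 / 55.80 = 3.566 mol
n(D) = 749 / 167.40 = 4.474 mol
selectivity = 3.566/(3.566+4.474) × 100 = 44.35 %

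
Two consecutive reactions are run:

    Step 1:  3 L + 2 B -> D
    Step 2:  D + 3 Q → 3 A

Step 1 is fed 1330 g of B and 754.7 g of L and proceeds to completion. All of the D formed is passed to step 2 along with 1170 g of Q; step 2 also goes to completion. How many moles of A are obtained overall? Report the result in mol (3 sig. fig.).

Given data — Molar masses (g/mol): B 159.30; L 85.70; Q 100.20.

8.81 mol

Step 1:
n(B) = 1330 / 159.30 = 8.349 mol
n(L) = 754.7 / 85.70 = 8.806 mol
n/ν → B: 4.175, L: 2.935; L is limiting.
n(D) produced = (1/3) × 8.806 = 2.935 mol
Step 2:
n(D) available = 2.935 mol
n(Q) = 1170 / 100.20 = 11.68 mol
n/ν → D: 2.935, Q: 3.893; D is limiting.
n(A) = (3/1) × 2.935 = 8.805 mol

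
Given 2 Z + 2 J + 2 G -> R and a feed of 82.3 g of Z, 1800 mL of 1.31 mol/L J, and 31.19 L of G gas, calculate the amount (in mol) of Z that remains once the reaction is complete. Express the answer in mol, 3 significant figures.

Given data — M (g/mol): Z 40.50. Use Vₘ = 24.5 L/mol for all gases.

0.759 mol

n(Z) = 82.30 / 40.50 = 2.032 mol
n(J) = 1.31 × 1800/1000 = 2.358 mol
n(G) = 31.19 / 24.5 = 1.273 mol
n/ν → Z: 1.016, J: 1.179, G: 0.6365; G is limiting.
Z consumed = (2/2) × 1.273 = 1.273 mol
Z remaining = 2.032 − 1.273 = 0.7590 mol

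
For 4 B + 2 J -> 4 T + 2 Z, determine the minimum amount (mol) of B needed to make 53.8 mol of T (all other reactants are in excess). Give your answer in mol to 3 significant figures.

53.8 mol

n(T) = 53.80 mol
n(B) = (4/4) × 53.80 = 53.80 mol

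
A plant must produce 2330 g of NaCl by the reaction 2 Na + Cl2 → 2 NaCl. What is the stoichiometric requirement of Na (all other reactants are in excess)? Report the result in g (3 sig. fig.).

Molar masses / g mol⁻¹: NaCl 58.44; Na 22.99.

917 g

n(NaCl) = 2330 / 58.44 = 39.87 mol
n(Na) = (2/2) × 39.87 = 39.87 mol
mass = 39.87 × 22.99 = 916.6 g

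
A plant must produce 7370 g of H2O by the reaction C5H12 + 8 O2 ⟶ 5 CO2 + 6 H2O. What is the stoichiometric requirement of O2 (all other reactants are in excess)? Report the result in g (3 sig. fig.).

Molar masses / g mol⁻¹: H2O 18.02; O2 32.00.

n(H2O) = 7370 / 18.02 = 409.0 mol
n(O2) = (8/6) × 409.0 = 545.3 mol
mass = 545.3 × 32.00 = 17450 g

17500 g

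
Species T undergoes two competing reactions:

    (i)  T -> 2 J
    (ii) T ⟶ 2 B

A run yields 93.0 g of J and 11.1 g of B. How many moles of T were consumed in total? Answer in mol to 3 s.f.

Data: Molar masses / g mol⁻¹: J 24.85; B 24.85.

n(J) = 93.0 / 24.85 = 3.742 mol
n(B) = 11.1 / 24.85 = 0.4467 mol
n(T) via (i) = (1/2)×3.742 = 1.871 mol
n(T) via (ii) = (1/2)×0.4467 = 0.2234 mol
total n(T) = 1.871 + 0.2234 = 2.094 mol

2.09 mol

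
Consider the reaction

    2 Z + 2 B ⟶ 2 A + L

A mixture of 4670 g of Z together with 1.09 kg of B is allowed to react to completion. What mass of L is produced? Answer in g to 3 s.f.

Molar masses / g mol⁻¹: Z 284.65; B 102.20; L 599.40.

3200 g

n(Z) = 4670 / 284.65 = 16.41 mol
n(B) = 1.090×1000 / 102.20 = 10.67 mol
n/ν for Z = 16.41/2 = 8.205
n/ν for B = 10.67/2 = 5.335
Smallest n/ν is B → limiting reagent.
n(L) = (1/2) × 10.67 = 5.335 mol
mass = 5.335 × 599.40 = 3198 g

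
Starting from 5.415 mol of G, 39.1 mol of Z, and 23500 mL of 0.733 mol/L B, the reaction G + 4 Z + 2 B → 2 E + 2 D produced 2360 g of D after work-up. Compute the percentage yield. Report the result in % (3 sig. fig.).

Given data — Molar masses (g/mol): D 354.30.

61.5 %

n(G) = 5.415 mol
n(Z) = 39.10 mol
n(B) = 0.733 × 23500/1000 = 17.23 mol
n/ν for G = 5.415/1 = 5.415
n/ν for Z = 39.10/4 = 9.775
n/ν for B = 17.23/2 = 8.615
Smallest n/ν is G → limiting reagent.
theoretical n(D) = (2/1) × 5.415 = 10.83 mol → 3837 g
% yield = 2360 / 3837 × 100 = 61.51 %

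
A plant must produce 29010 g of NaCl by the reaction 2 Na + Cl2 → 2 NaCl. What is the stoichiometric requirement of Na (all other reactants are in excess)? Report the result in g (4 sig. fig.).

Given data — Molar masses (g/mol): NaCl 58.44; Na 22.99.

n(NaCl) = 29010 / 58.44 = 496.4 mol
n(Na) = (2/2) × 496.4 = 496.4 mol
mass = 496.4 × 22.99 = 11410 g

11410 g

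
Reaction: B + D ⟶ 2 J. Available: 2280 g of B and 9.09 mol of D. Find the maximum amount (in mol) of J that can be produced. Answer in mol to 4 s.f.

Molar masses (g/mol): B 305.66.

n(B) = 2280 / 305.66 = 7.459 mol
n(D) = 9.090 mol
n/ν for B = 7.459/1 = 7.459
n/ν for D = 9.090/1 = 9.090
Smallest n/ν is B → limiting reagent.
n(J) = (2/1) × 7.459 = 14.92 mol

14.92 mol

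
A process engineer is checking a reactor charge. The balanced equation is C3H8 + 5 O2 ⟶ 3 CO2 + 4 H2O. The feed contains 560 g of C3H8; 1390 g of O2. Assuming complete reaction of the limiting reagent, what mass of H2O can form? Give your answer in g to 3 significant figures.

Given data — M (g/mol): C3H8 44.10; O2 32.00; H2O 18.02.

626 g

n(C3H8) = 560.0 / 44.10 = 12.70 mol
n(O2) = 1390 / 32.00 = 43.44 mol
n/ν for C3H8 = 12.70/1 = 12.70
n/ν for O2 = 43.44/5 = 8.688
Smallest n/ν is O2 → limiting reagent.
n(H2O) = (4/5) × 43.44 = 34.75 mol
mass = 34.75 × 18.02 = 626.2 g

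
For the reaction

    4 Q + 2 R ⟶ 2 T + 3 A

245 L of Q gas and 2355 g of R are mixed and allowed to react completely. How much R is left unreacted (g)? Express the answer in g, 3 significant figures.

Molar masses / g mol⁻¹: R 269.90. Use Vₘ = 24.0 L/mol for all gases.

977 g

n(Q) = 245.0 / 24.0 = 10.21 mol
n(R) = 2355 / 269.90 = 8.725 mol
n/ν → Q: 2.553, R: 4.363; Q is limiting.
R consumed = (2/4) × 10.21 = 5.105 mol
R remaining = 8.725 − 5.105 = 3.620 mol
mass = 3.620 × 269.90 = 977.0 g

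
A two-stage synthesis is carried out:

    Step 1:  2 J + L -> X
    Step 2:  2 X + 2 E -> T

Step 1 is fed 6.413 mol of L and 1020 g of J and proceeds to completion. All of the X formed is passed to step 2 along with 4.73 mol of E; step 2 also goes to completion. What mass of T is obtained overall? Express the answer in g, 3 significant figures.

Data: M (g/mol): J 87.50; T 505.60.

Step 1:
n(L) = 6.413 mol
n(J) = 1020 / 87.50 = 11.66 mol
n/ν for L = 6.413/1 = 6.413
n/ν for J = 11.66/2 = 5.830
Smallest n/ν is J → limiting reagent.
n(X) produced = (1/2) × 11.66 = 5.830 mol
Step 2:
n(X) available = 5.830 mol
n(E) = 4.730 mol
n/ν for X = 5.830/2 = 2.915
n/ν for E = 4.730/2 = 2.365
Smallest n/ν is E → limiting reagent.
n(T) = (1/2) × 4.730 = 2.365 mol
mass = 2.365 × 505.60 = 1196 g

1200 g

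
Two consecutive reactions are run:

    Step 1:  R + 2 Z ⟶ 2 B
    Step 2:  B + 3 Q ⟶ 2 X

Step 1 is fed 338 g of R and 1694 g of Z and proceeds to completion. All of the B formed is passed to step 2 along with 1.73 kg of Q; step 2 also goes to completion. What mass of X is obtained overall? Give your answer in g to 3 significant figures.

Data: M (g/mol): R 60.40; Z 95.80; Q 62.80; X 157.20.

Step 1:
n(R) = 338.0 / 60.40 = 5.596 mol
n(Z) = 1694 / 95.80 = 17.68 mol
n/ν for R = 5.596/1 = 5.596
n/ν for Z = 17.68/2 = 8.840
Smallest n/ν is R → limiting reagent.
n(B) produced = (2/1) × 5.596 = 11.19 mol
Step 2:
n(B) available = 11.19 mol
n(Q) = 1.730×1000 / 62.80 = 27.55 mol
n/ν for B = 11.19/1 = 11.19
n/ν for Q = 27.55/3 = 9.183
Smallest n/ν is Q → limiting reagent.
n(X) = (2/3) × 27.55 = 18.37 mol
mass = 18.37 × 157.20 = 2888 g

2890 g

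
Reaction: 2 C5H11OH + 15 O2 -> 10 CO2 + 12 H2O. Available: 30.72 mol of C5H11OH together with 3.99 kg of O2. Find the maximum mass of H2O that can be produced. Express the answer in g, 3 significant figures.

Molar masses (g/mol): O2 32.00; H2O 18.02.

n(C5H11OH) = 30.72 mol
n(O2) = 3.990×1000 / 32.00 = 124.7 mol
n/ν for C5H11OH = 30.72/2 = 15.36
n/ν for O2 = 124.7/15 = 8.313
Smallest n/ν is O2 → limiting reagent.
n(H2O) = (12/15) × 124.7 = 99.76 mol
mass = 99.76 × 18.02 = 1798 g

1800 g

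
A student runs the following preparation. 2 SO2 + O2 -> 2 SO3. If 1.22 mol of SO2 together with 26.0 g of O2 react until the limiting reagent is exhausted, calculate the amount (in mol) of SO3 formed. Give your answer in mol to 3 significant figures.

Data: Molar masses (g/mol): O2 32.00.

1.22 mol

n(SO2) = 1.220 mol
n(O2) = 26.00 / 32.00 = 0.8125 mol
n/ν for SO2 = 1.220/2 = 0.6100
n/ν for O2 = 0.8125/1 = 0.8125
Smallest n/ν is SO2 → limiting reagent.
n(SO3) = (2/2) × 1.220 = 1.220 mol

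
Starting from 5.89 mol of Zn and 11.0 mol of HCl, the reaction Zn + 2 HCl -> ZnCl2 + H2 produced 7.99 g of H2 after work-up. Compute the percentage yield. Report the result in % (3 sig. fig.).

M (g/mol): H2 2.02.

n(Zn) = 5.890 mol
n(HCl) = 11.00 mol
n/ν → Zn: 5.890, HCl: 5.500; HCl is limiting.
theoretical n(H2) = (1/2) × 11.00 = 5.500 mol → 11.11 g
% yield = 7.99 / 11.11 × 100 = 71.92 %

71.9 %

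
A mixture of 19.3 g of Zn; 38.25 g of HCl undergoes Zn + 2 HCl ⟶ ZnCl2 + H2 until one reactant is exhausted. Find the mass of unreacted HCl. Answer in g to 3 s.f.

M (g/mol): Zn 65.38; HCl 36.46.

16.7 g

n(Zn) = 19.30 / 65.38 = 0.2952 mol
n(HCl) = 38.25 / 36.46 = 1.049 mol
n/ν → Zn: 0.2952, HCl: 0.5245; Zn is limiting.
HCl consumed = (2/1) × 0.2952 = 0.5904 mol
HCl remaining = 1.049 − 0.5904 = 0.4586 mol
mass = 0.4586 × 36.46 = 16.72 g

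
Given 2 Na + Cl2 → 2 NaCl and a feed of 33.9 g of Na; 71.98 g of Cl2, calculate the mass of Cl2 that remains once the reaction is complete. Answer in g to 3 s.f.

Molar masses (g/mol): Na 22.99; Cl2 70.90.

n(Na) = 33.90 / 22.99 = 1.475 mol
n(Cl2) = 71.98 / 70.90 = 1.015 mol
n/ν → Na: 0.7375, Cl2: 1.015; Na is limiting.
Cl2 consumed = (1/2) × 1.475 = 0.7375 mol
Cl2 remaining = 1.015 − 0.7375 = 0.2775 mol
mass = 0.2775 × 70.90 = 19.67 g

19.7 g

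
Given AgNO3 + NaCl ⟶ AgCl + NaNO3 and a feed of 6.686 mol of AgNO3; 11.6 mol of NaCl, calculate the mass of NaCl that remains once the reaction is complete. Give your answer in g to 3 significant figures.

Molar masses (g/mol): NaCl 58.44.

287 g

n(AgNO3) = 6.686 mol
n(NaCl) = 11.60 mol
n/ν for AgNO3 = 6.686/1 = 6.686
n/ν for NaCl = 11.60/1 = 11.60
Smallest n/ν is AgNO3 → limiting reagent.
NaCl consumed = (1/1) × 6.686 = 6.686 mol
NaCl remaining = 11.60 − 6.686 = 4.914 mol
mass = 4.914 × 58.44 = 287.2 g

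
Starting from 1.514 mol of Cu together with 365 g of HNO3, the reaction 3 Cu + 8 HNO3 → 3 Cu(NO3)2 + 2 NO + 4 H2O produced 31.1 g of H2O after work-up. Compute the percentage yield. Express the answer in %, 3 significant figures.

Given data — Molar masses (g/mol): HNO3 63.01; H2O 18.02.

85.5 %

n(Cu) = 1.514 mol
n(HNO3) = 365.0 / 63.01 = 5.793 mol
n/ν → Cu: 0.5047, HNO3: 0.7241; Cu is limiting.
theoretical n(H2O) = (4/3) × 1.514 = 2.019 mol → 36.38 g
% yield = 31.1 / 36.38 × 100 = 85.49 %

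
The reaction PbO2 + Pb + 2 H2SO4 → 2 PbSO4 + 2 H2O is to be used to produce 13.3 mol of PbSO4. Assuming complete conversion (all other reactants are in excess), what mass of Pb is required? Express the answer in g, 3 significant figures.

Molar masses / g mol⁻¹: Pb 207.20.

n(PbSO4) = 13.30 mol
n(Pb) = (1/2) × 13.30 = 6.650 mol
mass = 6.650 × 207.20 = 1378 g

1380 g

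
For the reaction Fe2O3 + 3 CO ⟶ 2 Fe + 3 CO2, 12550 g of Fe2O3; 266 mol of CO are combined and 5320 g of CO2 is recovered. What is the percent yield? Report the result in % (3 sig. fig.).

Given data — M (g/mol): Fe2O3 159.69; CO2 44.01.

n(Fe2O3) = 12550 / 159.69 = 78.59 mol
n(CO) = 266.0 mol
n/ν → Fe2O3: 78.59, CO: 88.67; Fe2O3 is limiting.
theoretical n(CO2) = (3/1) × 78.59 = 235.8 mol → 10380 g
% yield = 5320 / 10380 × 100 = 51.25 %

51.3 %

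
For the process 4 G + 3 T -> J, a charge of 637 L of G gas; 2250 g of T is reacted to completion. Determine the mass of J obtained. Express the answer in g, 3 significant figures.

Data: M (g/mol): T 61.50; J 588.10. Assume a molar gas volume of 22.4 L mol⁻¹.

4180 g

n(G) = 637.0 / 22.4 = 28.44 mol
n(T) = 2250 / 61.50 = 36.59 mol
n/ν for G = 28.44/4 = 7.110
n/ν for T = 36.59/3 = 12.20
Smallest n/ν is G → limiting reagent.
n(J) = (1/4) × 28.44 = 7.110 mol
mass = 7.110 × 588.10 = 4181 g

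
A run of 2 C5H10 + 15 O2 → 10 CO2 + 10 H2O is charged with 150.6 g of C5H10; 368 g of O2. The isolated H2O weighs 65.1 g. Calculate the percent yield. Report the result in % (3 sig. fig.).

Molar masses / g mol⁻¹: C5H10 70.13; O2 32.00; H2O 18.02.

47.1 %

n(C5H10) = 150.6 / 70.13 = 2.147 mol
n(O2) = 368.0 / 32.00 = 11.50 mol
n/ν for C5H10 = 2.147/2 = 1.074
n/ν for O2 = 11.50/15 = 0.7667
Smallest n/ν is O2 → limiting reagent.
theoretical n(H2O) = (10/15) × 11.50 = 7.667 mol → 138.2 g
% yield = 65.1 / 138.2 × 100 = 47.11 %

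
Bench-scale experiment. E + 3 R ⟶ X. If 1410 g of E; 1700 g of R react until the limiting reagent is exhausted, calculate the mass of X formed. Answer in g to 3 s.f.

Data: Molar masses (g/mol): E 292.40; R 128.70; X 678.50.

2990 g

n(E) = 1410 / 292.40 = 4.822 mol
n(R) = 1700 / 128.70 = 13.21 mol
n/ν → E: 4.822, R: 4.403; R is limiting.
n(X) = (1/3) × 13.21 = 4.403 mol
mass = 4.403 × 678.50 = 2987 g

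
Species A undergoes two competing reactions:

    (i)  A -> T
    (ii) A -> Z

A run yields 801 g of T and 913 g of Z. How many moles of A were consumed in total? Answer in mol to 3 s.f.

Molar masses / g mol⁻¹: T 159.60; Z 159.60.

n(T) = 801 / 159.60 = 5.019 mol
n(Z) = 913 / 159.60 = 5.721 mol
n(A) via (i) = (1/1)×5.019 = 5.019 mol
n(A) via (ii) = (1/1)×5.721 = 5.721 mol
total n(A) = 5.019 + 5.721 = 10.74 mol

10.7 mol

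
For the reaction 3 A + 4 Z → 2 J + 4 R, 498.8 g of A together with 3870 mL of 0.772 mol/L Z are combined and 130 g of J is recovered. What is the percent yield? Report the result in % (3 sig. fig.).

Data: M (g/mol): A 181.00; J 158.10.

55.0 %

n(A) = 498.8 / 181.00 = 2.756 mol
n(Z) = 0.772 × 3870/1000 = 2.988 mol
n/ν for A = 2.756/3 = 0.9187
n/ν for Z = 2.988/4 = 0.7470
Smallest n/ν is Z → limiting reagent.
theoretical n(J) = (2/4) × 2.988 = 1.494 mol → 236.2 g
% yield = 130 / 236.2 × 100 = 55.04 %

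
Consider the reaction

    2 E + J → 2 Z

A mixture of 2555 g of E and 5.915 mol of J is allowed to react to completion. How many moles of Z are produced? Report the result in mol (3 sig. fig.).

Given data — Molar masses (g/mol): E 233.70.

n(E) = 2555 / 233.70 = 10.93 mol
n(J) = 5.915 mol
n/ν for E = 10.93/2 = 5.465
n/ν for J = 5.915/1 = 5.915
Smallest n/ν is E → limiting reagent.
n(Z) = (2/2) × 10.93 = 10.93 mol

10.9 mol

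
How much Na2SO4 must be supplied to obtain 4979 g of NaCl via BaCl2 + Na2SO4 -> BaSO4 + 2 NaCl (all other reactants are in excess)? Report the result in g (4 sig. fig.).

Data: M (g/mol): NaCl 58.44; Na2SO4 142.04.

n(NaCl) = 4979 / 58.44 = 85.20 mol
n(Na2SO4) = (1/2) × 85.20 = 42.60 mol
mass = 42.60 × 142.04 = 6051 g

6051 g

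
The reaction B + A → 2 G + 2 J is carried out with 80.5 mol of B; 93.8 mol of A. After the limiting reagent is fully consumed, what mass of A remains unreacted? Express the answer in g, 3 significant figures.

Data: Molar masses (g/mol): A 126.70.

1690 g

n(B) = 80.50 mol
n(A) = 93.80 mol
n/ν for B = 80.50/1 = 80.50
n/ν for A = 93.80/1 = 93.80
Smallest n/ν is B → limiting reagent.
A consumed = (1/1) × 80.50 = 80.50 mol
A remaining = 93.80 − 80.50 = 13.30 mol
mass = 13.30 × 126.70 = 1685 g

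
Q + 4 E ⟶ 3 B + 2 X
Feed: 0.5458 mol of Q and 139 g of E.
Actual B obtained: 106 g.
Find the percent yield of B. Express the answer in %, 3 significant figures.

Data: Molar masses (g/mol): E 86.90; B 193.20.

45.7 %

n(Q) = 0.5458 mol
n(E) = 139.0 / 86.90 = 1.600 mol
n/ν for Q = 0.5458/1 = 0.5458
n/ν for E = 1.600/4 = 0.4000
Smallest n/ν is E → limiting reagent.
theoretical n(B) = (3/4) × 1.600 = 1.200 mol → 231.8 g
% yield = 106 / 231.8 × 100 = 45.73 %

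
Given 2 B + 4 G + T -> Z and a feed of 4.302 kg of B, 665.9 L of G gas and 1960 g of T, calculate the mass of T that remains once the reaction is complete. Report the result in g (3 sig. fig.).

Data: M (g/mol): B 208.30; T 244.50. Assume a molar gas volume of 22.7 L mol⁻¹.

n(B) = 4.302×1000 / 208.30 = 20.65 mol
n(G) = 665.9 / 22.7 = 29.33 mol
n(T) = 1960 / 244.50 = 8.016 mol
n/ν for B = 20.65/2 = 10.33
n/ν for G = 29.33/4 = 7.333
n/ν for T = 8.016/1 = 8.016
Smallest n/ν is G → limiting reagent.
T consumed = (1/4) × 29.33 = 7.333 mol
T remaining = 8.016 − 7.333 = 0.6830 mol
mass = 0.6830 × 244.50 = 167.0 g

167 g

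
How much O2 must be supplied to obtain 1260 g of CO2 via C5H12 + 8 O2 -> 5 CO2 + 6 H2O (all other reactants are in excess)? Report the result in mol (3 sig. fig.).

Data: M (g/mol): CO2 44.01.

45.8 mol

n(CO2) = 1260 / 44.01 = 28.63 mol
n(O2) = (8/5) × 28.63 = 45.81 mol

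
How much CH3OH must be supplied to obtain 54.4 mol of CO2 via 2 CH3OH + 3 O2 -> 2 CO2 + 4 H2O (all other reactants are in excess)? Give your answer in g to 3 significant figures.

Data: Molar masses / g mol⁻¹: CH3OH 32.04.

n(CO2) = 54.40 mol
n(CH3OH) = (2/2) × 54.40 = 54.40 mol
mass = 54.40 × 32.04 = 1743 g

1740 g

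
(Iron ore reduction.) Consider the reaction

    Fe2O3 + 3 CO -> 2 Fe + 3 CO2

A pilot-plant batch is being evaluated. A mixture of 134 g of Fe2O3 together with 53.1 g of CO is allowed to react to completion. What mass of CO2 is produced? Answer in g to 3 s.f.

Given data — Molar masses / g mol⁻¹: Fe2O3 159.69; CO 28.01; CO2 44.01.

n(Fe2O3) = 134.0 / 159.69 = 0.8391 mol
n(CO) = 53.10 / 28.01 = 1.896 mol
n/ν → Fe2O3: 0.8391, CO: 0.6320; CO is limiting.
n(CO2) = (3/3) × 1.896 = 1.896 mol
mass = 1.896 × 44.01 = 83.44 g

83.4 g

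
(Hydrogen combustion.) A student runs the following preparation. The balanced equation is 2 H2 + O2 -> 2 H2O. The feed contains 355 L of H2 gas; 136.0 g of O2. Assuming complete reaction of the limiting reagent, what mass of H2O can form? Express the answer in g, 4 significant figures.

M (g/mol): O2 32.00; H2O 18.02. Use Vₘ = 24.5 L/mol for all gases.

n(H2) = 355.0 / 24.5 = 14.49 mol
n(O2) = 136.0 / 32.00 = 4.250 mol
n/ν for H2 = 14.49/2 = 7.245
n/ν for O2 = 4.250/1 = 4.250
Smallest n/ν is O2 → limiting reagent.
n(H2O) = (2/1) × 4.250 = 8.500 mol
mass = 8.500 × 18.02 = 153.2 g

153.2 g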